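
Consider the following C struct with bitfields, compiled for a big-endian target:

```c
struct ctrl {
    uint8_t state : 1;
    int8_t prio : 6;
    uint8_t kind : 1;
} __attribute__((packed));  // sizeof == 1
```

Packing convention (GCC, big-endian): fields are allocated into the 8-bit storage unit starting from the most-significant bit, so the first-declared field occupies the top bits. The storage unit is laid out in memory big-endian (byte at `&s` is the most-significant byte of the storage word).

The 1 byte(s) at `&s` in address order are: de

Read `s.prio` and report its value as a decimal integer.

[0]=0xde (big-endian) → word 0xde
state [7+:1] = (word>>7) & 0x1 = 1
prio [1+:6] = (word>>1) & 0x3f = 47  ←
kind [0+:1] = (word>>0) & 0x1 = 0
prio signed 6b, MSB=1: 47 - 64 = -17

-17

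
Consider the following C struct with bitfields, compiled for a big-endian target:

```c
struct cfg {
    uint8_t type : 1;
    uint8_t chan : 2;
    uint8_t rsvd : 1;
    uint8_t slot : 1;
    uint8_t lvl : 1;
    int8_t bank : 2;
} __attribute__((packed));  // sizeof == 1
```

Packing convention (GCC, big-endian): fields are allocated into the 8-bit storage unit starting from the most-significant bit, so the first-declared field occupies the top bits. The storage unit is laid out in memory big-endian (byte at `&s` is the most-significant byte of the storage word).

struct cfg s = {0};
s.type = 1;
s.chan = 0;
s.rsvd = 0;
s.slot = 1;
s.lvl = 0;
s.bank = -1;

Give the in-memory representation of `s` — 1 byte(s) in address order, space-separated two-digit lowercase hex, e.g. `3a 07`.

type:1 = 1 → 0x1 << 7 → word 0x80
chan:2 = 0 → 0x0 << 5 → word 0x80
rsvd:1 = 0 → 0x0 << 4 → word 0x80
slot:1 = 1 → 0x1 << 3 → word 0x88
lvl:1 = 0 → 0x0 << 2 → word 0x88
bank:2 = -1 → 0x3 << 0 → word 0x8b
word = 0x8b → big-endian bytes:
  [0]=0x8b

8b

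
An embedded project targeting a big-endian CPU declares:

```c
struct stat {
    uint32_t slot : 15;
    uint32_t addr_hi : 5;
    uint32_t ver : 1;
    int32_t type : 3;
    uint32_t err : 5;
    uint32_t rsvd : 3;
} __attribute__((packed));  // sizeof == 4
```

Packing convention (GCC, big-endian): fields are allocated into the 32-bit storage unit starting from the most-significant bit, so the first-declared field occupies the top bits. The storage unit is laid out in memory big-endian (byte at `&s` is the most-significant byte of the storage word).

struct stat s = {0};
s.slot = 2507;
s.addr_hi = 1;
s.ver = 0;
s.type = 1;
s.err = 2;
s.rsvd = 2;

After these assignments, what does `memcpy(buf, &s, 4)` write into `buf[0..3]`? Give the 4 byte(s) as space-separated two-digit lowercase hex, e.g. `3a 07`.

13 96 11 12

[17+:15] slot=2507 & 0x7fff = 0x9cb; word=0x13960000
[12+:5] addr_hi=1 & 0x1f = 0x1; word=0x13961000
[11+:1] ver=0 & 0x1 = 0x0; word=0x13961000
[8+:3] type=1 & 0x7 = 0x1; word=0x13961100
[3+:5] err=2 & 0x1f = 0x2; word=0x13961110
[0+:3] rsvd=2 & 0x7 = 0x2; word=0x13961112
word = 0x13961112 → big-endian bytes:
  [0]=0x13  [1]=0x96  [2]=0x11  [3]=0x12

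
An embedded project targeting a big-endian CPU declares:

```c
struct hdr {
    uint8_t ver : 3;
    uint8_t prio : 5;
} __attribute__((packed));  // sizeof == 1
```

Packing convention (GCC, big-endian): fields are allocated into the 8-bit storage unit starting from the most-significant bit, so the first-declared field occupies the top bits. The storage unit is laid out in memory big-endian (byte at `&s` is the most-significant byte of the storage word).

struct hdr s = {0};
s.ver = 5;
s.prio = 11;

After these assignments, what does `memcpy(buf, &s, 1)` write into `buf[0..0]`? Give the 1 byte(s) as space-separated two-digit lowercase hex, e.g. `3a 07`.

[5+:3] ver=5 & 0x7 = 0x5; word=0xa0
[0+:5] prio=11 & 0x1f = 0xb; word=0xab
word = 0xab → big-endian bytes:
  [0]=0xab

ab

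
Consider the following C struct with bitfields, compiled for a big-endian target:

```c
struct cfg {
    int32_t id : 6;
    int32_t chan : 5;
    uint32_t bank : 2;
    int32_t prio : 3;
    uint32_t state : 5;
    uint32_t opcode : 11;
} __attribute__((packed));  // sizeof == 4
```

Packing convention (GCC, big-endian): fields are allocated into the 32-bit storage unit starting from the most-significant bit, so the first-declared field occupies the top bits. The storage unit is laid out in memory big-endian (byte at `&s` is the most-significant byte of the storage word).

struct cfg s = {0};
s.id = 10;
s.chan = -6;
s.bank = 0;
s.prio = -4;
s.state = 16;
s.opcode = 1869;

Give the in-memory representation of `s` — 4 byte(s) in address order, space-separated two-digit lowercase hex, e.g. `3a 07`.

[26+:6] id=10 & 0x3f = 0xa; word=0x28000000
[21+:5] chan=-6 & 0x1f = 0x1a; word=0x2b400000
[19+:2] bank=0 & 0x3 = 0x0; word=0x2b400000
[16+:3] prio=-4 & 0x7 = 0x4; word=0x2b440000
[11+:5] state=16 & 0x1f = 0x10; word=0x2b448000
[0+:11] opcode=1869 & 0x7ff = 0x74d; word=0x2b44874d
word = 0x2b44874d → big-endian bytes:
  [0]=0x2b  [1]=0x44  [2]=0x87  [3]=0x4d

2b 44 87 4d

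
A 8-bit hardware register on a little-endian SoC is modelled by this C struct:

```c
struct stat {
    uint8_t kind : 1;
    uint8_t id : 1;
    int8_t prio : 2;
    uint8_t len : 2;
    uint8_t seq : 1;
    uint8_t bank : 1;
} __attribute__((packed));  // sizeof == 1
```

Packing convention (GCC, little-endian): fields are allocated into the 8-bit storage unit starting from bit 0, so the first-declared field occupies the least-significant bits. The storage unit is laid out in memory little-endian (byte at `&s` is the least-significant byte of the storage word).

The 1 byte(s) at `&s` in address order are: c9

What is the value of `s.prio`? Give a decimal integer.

-2

[0]=0xc9 (little-endian) → word 0xc9
kind [0+:1] = (word>>0) & 0x1 = 1
id [1+:1] = (word>>1) & 0x1 = 0
prio [2+:2] = (word>>2) & 0x3 = 2  ←
len [4+:2] = (word>>4) & 0x3 = 0
seq [6+:1] = (word>>6) & 0x1 = 1
bank [7+:1] = (word>>7) & 0x1 = 1
prio signed 2b, MSB=1: 2 - 4 = -2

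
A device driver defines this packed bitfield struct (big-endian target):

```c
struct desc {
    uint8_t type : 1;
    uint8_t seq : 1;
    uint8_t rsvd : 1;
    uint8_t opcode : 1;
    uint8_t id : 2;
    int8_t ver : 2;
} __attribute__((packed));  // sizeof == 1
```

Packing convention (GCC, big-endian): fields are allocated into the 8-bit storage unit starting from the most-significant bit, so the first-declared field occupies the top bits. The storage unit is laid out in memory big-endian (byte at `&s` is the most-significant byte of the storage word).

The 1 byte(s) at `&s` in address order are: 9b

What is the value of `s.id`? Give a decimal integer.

[0]=0x9b (big-endian) → word 0x9b
type:1 @ bit 7 → (0x9b>>7)&0x1 = 0x1
seq:1 @ bit 6 → (0x9b>>6)&0x1 = 0x0
rsvd:1 @ bit 5 → (0x9b>>5)&0x1 = 0x0
opcode:1 @ bit 4 → (0x9b>>4)&0x1 = 0x1
id:2 @ bit 2 → (0x9b>>2)&0x3 = 0x2  ←
ver:2 @ bit 0 → (0x9b>>0)&0x3 = 0x3

2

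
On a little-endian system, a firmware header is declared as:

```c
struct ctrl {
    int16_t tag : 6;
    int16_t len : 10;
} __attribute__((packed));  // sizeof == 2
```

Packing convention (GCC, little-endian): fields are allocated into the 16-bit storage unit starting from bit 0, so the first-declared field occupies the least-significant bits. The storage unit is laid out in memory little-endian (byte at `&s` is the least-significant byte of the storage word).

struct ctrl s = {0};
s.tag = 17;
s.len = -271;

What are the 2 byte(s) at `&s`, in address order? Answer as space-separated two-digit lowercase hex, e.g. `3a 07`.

51 bc

[0+:6] tag=17 & 0x3f = 0x11; word=0x0011
[6+:10] len=-271 & 0x3ff = 0x2f1; word=0xbc51
word = 0xbc51 → little-endian bytes:
  [0]=0x51  [1]=0xbc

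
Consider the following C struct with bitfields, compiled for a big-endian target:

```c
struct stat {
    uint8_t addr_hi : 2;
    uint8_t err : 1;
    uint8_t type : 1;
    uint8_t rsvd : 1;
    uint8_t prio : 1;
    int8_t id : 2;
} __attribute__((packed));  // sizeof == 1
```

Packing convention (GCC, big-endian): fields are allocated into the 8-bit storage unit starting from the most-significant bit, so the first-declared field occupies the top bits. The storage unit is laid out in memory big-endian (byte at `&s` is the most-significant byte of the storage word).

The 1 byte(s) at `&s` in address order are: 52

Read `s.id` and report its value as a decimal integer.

[0]=0x52 (big-endian) → word 0x52
addr_hi [6+:2] = (word>>6) & 0x3 = 1
err [5+:1] = (word>>5) & 0x1 = 0
type [4+:1] = (word>>4) & 0x1 = 1
rsvd [3+:1] = (word>>3) & 0x1 = 0
prio [2+:1] = (word>>2) & 0x1 = 0
id [0+:2] = (word>>0) & 0x3 = 2  ←
id signed 2b, MSB=1: 2 - 4 = -2

-2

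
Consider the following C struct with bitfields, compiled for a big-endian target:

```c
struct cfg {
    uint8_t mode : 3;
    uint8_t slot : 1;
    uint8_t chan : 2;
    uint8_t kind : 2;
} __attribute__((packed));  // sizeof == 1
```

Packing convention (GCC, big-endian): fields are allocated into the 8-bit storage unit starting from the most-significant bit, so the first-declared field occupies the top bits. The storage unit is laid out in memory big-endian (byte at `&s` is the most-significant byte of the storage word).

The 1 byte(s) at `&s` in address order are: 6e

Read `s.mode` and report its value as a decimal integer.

3

[0]=0x6e (big-endian) → word 0x6e
mode [5+:3] = (word>>5) & 0x7 = 3  ←
slot [4+:1] = (word>>4) & 0x1 = 0
chan [2+:2] = (word>>2) & 0x3 = 3
kind [0+:2] = (word>>0) & 0x3 = 2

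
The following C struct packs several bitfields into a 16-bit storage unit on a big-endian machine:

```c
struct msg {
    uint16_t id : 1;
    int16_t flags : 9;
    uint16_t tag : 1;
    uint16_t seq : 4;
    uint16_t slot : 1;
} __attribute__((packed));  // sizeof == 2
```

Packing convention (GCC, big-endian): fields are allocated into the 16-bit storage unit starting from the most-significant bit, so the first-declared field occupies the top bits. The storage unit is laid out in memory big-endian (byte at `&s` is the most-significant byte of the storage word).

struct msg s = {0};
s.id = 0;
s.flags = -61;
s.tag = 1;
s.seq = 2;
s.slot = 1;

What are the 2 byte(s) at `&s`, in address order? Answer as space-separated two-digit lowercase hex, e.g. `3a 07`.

[15+:1] id=0 & 0x1 = 0x0; word=0x0000
[6+:9] flags=-61 & 0x1ff = 0x1c3; word=0x70c0
[5+:1] tag=1 & 0x1 = 0x1; word=0x70e0
[1+:4] seq=2 & 0xf = 0x2; word=0x70e4
[0+:1] slot=1 & 0x1 = 0x1; word=0x70e5
word = 0x70e5 → big-endian bytes:
  [0]=0x70  [1]=0xe5

70 e5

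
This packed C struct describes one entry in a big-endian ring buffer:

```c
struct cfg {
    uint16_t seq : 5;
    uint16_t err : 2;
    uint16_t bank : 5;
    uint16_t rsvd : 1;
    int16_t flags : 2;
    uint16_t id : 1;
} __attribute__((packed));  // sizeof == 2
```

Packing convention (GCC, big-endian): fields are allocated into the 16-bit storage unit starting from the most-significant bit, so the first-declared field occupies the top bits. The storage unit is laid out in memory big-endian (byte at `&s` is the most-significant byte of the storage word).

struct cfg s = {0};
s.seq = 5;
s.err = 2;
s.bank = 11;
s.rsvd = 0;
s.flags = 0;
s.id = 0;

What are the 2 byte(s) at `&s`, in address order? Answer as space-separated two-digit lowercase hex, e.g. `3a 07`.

2c b0

seq (5b) val=5 bits=0x5 at bit 11: 0x2800
err (2b) val=2 bits=0x2 at bit 9: 0x2c00
bank (5b) val=11 bits=0xb at bit 4: 0x2cb0
rsvd (1b) val=0 bits=0x0 at bit 3: 0x2cb0
flags (2b) val=0 bits=0x0 at bit 1: 0x2cb0
id (1b) val=0 bits=0x0 at bit 0: 0x2cb0
word = 0x2cb0 → big-endian bytes:
  [0]=0x2c  [1]=0xb0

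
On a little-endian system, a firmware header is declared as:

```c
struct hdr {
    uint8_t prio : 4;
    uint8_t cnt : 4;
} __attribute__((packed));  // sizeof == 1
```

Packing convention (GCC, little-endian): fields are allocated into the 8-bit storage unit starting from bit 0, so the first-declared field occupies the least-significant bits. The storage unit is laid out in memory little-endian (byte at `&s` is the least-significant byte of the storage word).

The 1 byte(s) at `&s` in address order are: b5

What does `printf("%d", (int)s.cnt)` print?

11

[0]=0xb5 (little-endian) → word 0xb5
prio [0+:4] = (word>>0) & 0xf = 5
cnt [4+:4] = (word>>4) & 0xf = 11  ←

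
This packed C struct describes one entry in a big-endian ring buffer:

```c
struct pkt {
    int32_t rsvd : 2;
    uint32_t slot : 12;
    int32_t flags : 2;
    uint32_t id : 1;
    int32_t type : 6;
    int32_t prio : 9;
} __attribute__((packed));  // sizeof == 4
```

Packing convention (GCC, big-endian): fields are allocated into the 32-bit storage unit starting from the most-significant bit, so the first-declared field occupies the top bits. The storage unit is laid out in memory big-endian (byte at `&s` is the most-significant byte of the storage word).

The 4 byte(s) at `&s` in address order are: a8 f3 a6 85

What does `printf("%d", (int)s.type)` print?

19

[0]=0xa8 [1]=0xf3 [2]=0xa6 [3]=0x85 (big-endian) → word 0xa8f3a685
rsvd:2 @ bit 30 → (0xa8f3a685>>30)&0x3 = 0x2
slot:12 @ bit 18 → (0xa8f3a685>>18)&0xfff = 0xa3c
flags:2 @ bit 16 → (0xa8f3a685>>16)&0x3 = 0x3
id:1 @ bit 15 → (0xa8f3a685>>15)&0x1 = 0x1
type:6 @ bit 9 → (0xa8f3a685>>9)&0x3f = 0x13  ←
prio:9 @ bit 0 → (0xa8f3a685>>0)&0x1ff = 0x85
type signed 6b, MSB=0: value = 19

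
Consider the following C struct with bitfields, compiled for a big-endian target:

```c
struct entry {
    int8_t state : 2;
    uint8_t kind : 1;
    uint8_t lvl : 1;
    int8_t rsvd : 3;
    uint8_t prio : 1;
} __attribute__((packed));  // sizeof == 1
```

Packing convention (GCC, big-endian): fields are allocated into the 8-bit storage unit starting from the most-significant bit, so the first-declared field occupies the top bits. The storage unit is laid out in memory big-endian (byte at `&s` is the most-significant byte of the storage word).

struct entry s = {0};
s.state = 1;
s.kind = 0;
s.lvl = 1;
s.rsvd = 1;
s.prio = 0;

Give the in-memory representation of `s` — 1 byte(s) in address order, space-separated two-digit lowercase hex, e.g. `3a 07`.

state (2b) val=1 bits=0x1 at bit 6: 0x40
kind (1b) val=0 bits=0x0 at bit 5: 0x40
lvl (1b) val=1 bits=0x1 at bit 4: 0x50
rsvd (3b) val=1 bits=0x1 at bit 1: 0x52
prio (1b) val=0 bits=0x0 at bit 0: 0x52
word = 0x52 → big-endian bytes:
  [0]=0x52

52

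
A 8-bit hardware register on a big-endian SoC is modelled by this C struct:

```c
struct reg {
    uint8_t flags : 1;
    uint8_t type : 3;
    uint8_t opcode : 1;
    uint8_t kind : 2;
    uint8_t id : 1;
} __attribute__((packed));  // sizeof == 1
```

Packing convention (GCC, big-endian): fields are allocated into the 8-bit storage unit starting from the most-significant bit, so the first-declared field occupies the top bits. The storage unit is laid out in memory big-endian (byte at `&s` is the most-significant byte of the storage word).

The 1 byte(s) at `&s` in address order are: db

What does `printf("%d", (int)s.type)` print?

[0]=0xdb (big-endian) → word 0xdb
flags [7+:1] = (word>>7) & 0x1 = 1
type [4+:3] = (word>>4) & 0x7 = 5  ←
opcode [3+:1] = (word>>3) & 0x1 = 1
kind [1+:2] = (word>>1) & 0x3 = 1
id [0+:1] = (word>>0) & 0x1 = 1

5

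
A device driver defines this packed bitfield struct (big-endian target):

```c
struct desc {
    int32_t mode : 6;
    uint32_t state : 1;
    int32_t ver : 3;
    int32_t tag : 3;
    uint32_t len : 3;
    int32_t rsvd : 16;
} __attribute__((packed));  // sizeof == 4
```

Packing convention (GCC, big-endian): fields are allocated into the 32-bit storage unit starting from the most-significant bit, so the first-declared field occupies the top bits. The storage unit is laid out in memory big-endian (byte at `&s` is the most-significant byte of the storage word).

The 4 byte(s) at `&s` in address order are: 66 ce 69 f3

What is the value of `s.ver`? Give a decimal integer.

3

[0]=0x66 [1]=0xce [2]=0x69 [3]=0xf3 (big-endian) → word 0x66ce69f3
mode:6 @ bit 26 → (0x66ce69f3>>26)&0x3f = 0x19
state:1 @ bit 25 → (0x66ce69f3>>25)&0x1 = 0x1
ver:3 @ bit 22 → (0x66ce69f3>>22)&0x7 = 0x3  ←
tag:3 @ bit 19 → (0x66ce69f3>>19)&0x7 = 0x1
len:3 @ bit 16 → (0x66ce69f3>>16)&0x7 = 0x6
rsvd:16 @ bit 0 → (0x66ce69f3>>0)&0xffff = 0x69f3
ver signed 3b, MSB=0: value = 3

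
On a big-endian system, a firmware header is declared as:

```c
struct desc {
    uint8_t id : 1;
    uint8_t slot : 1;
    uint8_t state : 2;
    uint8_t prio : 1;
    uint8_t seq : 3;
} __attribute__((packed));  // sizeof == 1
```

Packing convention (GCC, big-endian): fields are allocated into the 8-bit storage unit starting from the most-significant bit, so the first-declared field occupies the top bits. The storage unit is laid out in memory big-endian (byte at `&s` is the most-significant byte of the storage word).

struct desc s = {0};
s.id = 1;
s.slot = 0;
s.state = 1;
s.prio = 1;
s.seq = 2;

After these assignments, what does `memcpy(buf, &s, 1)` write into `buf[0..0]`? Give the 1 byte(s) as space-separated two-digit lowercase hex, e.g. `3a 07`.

id:1 = 1 → 0x1 << 7 → word 0x80
slot:1 = 0 → 0x0 << 6 → word 0x80
state:2 = 1 → 0x1 << 4 → word 0x90
prio:1 = 1 → 0x1 << 3 → word 0x98
seq:3 = 2 → 0x2 << 0 → word 0x9a
word = 0x9a → big-endian bytes:
  [0]=0x9a

9a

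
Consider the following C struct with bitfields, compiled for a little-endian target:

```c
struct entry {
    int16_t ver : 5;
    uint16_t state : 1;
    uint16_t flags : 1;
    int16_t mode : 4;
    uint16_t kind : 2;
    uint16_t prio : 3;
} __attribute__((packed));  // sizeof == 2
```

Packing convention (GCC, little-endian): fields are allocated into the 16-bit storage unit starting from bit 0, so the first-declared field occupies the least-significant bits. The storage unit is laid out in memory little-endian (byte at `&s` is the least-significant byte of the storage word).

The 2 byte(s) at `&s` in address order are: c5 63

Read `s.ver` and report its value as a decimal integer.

5

[0]=0xc5 [1]=0x63 (little-endian) → word 0x63c5
ver [0+:5] = (word>>0) & 0x1f = 5  ←
state [5+:1] = (word>>5) & 0x1 = 0
flags [6+:1] = (word>>6) & 0x1 = 1
mode [7+:4] = (word>>7) & 0xf = 7
kind [11+:2] = (word>>11) & 0x3 = 0
prio [13+:3] = (word>>13) & 0x7 = 3
ver signed 5b, MSB=0: value = 5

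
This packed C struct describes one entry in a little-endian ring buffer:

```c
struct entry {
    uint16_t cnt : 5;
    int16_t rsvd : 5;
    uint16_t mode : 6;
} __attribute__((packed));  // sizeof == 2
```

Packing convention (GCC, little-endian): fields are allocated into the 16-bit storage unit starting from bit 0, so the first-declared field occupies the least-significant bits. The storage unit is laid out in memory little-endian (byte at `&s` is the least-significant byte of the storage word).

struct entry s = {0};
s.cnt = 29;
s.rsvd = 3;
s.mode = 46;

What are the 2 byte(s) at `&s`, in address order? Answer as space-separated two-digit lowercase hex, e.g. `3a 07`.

7d b8

cnt:5 = 29 → 0x1d << 0 → word 0x001d
rsvd:5 = 3 → 0x3 << 5 → word 0x007d
mode:6 = 46 → 0x2e << 10 → word 0xb87d
word = 0xb87d → little-endian bytes:
  [0]=0x7d  [1]=0xb8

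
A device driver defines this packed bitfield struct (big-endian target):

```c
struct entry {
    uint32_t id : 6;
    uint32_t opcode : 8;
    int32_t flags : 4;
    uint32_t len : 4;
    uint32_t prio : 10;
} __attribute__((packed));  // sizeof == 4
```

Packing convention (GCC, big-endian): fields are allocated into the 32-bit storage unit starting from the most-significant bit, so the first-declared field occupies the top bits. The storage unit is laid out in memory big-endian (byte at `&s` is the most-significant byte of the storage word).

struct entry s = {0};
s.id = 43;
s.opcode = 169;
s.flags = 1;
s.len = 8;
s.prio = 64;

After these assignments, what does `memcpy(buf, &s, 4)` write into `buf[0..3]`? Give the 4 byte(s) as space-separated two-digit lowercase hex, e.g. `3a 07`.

[26+:6] id=43 & 0x3f = 0x2b; word=0xac000000
[18+:8] opcode=169 & 0xff = 0xa9; word=0xaea40000
[14+:4] flags=1 & 0xf = 0x1; word=0xaea44000
[10+:4] len=8 & 0xf = 0x8; word=0xaea46000
[0+:10] prio=64 & 0x3ff = 0x40; word=0xaea46040
word = 0xaea46040 → big-endian bytes:
  [0]=0xae  [1]=0xa4  [2]=0x60  [3]=0x40

ae a4 60 40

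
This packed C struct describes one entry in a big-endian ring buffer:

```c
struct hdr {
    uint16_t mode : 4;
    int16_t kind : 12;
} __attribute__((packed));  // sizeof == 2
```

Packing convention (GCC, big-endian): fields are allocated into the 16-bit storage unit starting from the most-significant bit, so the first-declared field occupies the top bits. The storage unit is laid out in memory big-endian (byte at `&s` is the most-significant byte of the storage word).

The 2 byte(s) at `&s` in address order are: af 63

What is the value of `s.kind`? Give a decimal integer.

-157

[0]=0xaf [1]=0x63 (big-endian) → word 0xaf63
mode:4 @ bit 12 → (0xaf63>>12)&0xf = 0xa
kind:12 @ bit 0 → (0xaf63>>0)&0xfff = 0xf63  ←
kind signed 12b, MSB=1: 3939 - 4096 = -157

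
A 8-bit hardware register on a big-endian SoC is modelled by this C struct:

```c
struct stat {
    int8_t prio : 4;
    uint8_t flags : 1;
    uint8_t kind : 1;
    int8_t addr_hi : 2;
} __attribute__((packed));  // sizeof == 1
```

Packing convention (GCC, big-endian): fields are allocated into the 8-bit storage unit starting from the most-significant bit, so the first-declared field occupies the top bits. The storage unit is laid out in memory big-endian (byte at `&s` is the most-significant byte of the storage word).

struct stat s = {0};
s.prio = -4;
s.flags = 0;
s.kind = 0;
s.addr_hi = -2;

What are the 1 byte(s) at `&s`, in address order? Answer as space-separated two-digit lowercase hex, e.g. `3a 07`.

prio (4b) val=-4 bits=0xc at bit 4: 0xc0
flags (1b) val=0 bits=0x0 at bit 3: 0xc0
kind (1b) val=0 bits=0x0 at bit 2: 0xc0
addr_hi (2b) val=-2 bits=0x2 at bit 0: 0xc2
word = 0xc2 → big-endian bytes:
  [0]=0xc2

c2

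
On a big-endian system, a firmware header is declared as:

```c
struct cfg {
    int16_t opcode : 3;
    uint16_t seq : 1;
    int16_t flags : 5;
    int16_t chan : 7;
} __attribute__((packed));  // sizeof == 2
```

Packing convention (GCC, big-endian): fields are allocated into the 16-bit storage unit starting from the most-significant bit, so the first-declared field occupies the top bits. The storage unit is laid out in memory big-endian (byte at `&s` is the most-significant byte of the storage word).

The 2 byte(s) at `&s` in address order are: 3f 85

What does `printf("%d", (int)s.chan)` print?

5

[0]=0x3f [1]=0x85 (big-endian) → word 0x3f85
opcode:3 @ bit 13 → (0x3f85>>13)&0x7 = 0x1
seq:1 @ bit 12 → (0x3f85>>12)&0x1 = 0x1
flags:5 @ bit 7 → (0x3f85>>7)&0x1f = 0x1f
chan:7 @ bit 0 → (0x3f85>>0)&0x7f = 0x5  ←
chan signed 7b, MSB=0: value = 5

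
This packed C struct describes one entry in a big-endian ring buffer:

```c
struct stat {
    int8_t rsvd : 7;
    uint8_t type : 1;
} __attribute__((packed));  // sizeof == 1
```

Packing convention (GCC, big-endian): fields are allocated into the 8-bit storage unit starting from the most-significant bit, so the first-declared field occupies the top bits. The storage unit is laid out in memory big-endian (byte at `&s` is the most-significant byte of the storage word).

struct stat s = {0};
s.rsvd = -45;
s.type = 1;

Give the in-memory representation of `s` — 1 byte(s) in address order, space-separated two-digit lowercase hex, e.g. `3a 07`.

rsvd:7 = -45 → 0x53 << 1 → word 0xa6
type:1 = 1 → 0x1 << 0 → word 0xa7
word = 0xa7 → big-endian bytes:
  [0]=0xa7

a7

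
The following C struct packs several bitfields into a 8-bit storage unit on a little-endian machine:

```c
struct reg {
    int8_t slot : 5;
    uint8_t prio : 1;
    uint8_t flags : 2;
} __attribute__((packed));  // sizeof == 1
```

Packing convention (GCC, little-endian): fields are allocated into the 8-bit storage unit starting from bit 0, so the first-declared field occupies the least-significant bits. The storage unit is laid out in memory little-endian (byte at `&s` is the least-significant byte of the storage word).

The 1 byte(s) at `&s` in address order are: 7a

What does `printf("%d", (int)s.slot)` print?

[0]=0x7a (little-endian) → word 0x7a
slot:5 @ bit 0 → (0x7a>>0)&0x1f = 0x1a  ←
prio:1 @ bit 5 → (0x7a>>5)&0x1 = 0x1
flags:2 @ bit 6 → (0x7a>>6)&0x3 = 0x1
slot signed 5b, MSB=1: 26 - 32 = -6

-6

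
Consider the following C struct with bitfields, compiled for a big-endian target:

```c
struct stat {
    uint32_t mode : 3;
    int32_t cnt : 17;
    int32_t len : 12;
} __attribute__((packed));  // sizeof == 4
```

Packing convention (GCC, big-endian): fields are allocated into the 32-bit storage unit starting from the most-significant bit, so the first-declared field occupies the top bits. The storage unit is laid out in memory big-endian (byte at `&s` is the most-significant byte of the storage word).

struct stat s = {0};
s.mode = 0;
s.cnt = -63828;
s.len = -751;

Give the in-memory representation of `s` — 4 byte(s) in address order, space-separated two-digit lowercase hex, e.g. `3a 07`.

[29+:3] mode=0 & 0x7 = 0x0; word=0x00000000
[12+:17] cnt=-63828 & 0x1ffff = 0x106ac; word=0x106ac000
[0+:12] len=-751 & 0xfff = 0xd11; word=0x106acd11
word = 0x106acd11 → big-endian bytes:
  [0]=0x10  [1]=0x6a  [2]=0xcd  [3]=0x11

10 6a cd 11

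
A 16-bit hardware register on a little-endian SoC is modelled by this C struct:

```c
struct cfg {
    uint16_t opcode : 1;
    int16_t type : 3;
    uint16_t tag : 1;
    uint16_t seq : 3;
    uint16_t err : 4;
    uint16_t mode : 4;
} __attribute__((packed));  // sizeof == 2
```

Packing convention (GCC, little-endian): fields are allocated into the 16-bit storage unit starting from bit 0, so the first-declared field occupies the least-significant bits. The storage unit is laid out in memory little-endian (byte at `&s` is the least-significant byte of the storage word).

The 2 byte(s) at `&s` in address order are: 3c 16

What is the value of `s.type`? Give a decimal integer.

-2

[0]=0x3c [1]=0x16 (little-endian) → word 0x163c
opcode [0+:1] = (word>>0) & 0x1 = 0
type [1+:3] = (word>>1) & 0x7 = 6  ←
tag [4+:1] = (word>>4) & 0x1 = 1
seq [5+:3] = (word>>5) & 0x7 = 1
err [8+:4] = (word>>8) & 0xf = 6
mode [12+:4] = (word>>12) & 0xf = 1
type signed 3b, MSB=1: 6 - 8 = -2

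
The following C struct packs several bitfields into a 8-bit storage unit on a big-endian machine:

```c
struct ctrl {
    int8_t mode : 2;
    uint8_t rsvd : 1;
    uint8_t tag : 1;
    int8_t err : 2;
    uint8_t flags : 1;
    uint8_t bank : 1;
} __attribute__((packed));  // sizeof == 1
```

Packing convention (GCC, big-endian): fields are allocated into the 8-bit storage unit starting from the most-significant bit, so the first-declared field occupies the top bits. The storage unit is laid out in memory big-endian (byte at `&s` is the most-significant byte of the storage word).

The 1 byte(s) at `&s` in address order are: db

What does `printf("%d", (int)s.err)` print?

[0]=0xdb (big-endian) → word 0xdb
mode [6+:2] = (word>>6) & 0x3 = 3
rsvd [5+:1] = (word>>5) & 0x1 = 0
tag [4+:1] = (word>>4) & 0x1 = 1
err [2+:2] = (word>>2) & 0x3 = 2  ←
flags [1+:1] = (word>>1) & 0x1 = 1
bank [0+:1] = (word>>0) & 0x1 = 1
err signed 2b, MSB=1: 2 - 4 = -2

-2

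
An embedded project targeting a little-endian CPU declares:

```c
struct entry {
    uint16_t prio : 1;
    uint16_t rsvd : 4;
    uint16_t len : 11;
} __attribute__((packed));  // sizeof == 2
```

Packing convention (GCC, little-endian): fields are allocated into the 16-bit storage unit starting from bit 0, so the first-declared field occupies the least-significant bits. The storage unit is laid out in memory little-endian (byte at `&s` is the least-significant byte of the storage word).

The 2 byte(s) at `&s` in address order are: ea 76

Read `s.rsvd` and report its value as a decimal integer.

5

[0]=0xea [1]=0x76 (little-endian) → word 0x76ea
prio [0+:1] = (word>>0) & 0x1 = 0
rsvd [1+:4] = (word>>1) & 0xf = 5  ←
len [5+:11] = (word>>5) & 0x7ff = 951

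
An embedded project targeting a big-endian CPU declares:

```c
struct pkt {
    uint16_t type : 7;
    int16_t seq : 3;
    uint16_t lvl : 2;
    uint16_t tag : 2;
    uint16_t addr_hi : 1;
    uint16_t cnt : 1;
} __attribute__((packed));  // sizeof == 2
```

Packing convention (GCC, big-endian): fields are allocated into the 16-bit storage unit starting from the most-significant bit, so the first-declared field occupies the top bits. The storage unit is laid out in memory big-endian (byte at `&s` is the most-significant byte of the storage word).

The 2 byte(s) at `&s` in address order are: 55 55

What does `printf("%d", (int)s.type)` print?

[0]=0x55 [1]=0x55 (big-endian) → word 0x5555
type:7 @ bit 9 → (0x5555>>9)&0x7f = 0x2a  ←
seq:3 @ bit 6 → (0x5555>>6)&0x7 = 0x5
lvl:2 @ bit 4 → (0x5555>>4)&0x3 = 0x1
tag:2 @ bit 2 → (0x5555>>2)&0x3 = 0x1
addr_hi:1 @ bit 1 → (0x5555>>1)&0x1 = 0x0
cnt:1 @ bit 0 → (0x5555>>0)&0x1 = 0x1

42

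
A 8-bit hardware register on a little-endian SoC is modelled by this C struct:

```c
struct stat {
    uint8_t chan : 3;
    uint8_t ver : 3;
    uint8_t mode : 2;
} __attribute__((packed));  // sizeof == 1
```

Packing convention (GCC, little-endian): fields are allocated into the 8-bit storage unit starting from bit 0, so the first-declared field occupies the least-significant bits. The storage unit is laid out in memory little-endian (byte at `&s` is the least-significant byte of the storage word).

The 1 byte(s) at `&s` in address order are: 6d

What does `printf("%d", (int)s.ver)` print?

[0]=0x6d (little-endian) → word 0x6d
chan:3 @ bit 0 → (0x6d>>0)&0x7 = 0x5
ver:3 @ bit 3 → (0x6d>>3)&0x7 = 0x5  ←
mode:2 @ bit 6 → (0x6d>>6)&0x3 = 0x1

5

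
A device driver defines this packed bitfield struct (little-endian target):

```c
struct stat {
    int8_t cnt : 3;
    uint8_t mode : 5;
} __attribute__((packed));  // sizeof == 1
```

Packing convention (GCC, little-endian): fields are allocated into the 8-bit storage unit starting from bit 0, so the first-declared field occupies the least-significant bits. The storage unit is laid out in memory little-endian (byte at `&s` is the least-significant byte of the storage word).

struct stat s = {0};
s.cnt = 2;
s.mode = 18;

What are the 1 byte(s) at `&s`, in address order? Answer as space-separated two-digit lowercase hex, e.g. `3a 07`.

cnt (3b) val=2 bits=0x2 at bit 0: 0x02
mode (5b) val=18 bits=0x12 at bit 3: 0x92
word = 0x92 → little-endian bytes:
  [0]=0x92

92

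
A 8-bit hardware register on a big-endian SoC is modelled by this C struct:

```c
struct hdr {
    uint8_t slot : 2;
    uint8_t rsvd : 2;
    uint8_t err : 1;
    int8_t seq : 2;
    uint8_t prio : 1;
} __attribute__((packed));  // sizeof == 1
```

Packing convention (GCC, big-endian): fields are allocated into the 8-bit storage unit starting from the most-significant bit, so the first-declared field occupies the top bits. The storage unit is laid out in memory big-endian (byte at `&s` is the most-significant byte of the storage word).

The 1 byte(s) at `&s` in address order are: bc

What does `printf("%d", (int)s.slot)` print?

2

[0]=0xbc (big-endian) → word 0xbc
slot [6+:2] = (word>>6) & 0x3 = 2  ←
rsvd [4+:2] = (word>>4) & 0x3 = 3
err [3+:1] = (word>>3) & 0x1 = 1
seq [1+:2] = (word>>1) & 0x3 = 2
prio [0+:1] = (word>>0) & 0x1 = 0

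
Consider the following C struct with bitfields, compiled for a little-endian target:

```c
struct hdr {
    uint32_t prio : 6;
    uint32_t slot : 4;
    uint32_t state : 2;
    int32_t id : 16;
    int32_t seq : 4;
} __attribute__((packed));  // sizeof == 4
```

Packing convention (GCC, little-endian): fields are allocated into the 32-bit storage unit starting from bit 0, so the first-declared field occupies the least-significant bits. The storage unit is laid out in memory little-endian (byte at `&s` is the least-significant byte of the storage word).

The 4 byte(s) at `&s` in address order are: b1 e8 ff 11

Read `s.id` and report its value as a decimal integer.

[0]=0xb1 [1]=0xe8 [2]=0xff [3]=0x11 (little-endian) → word 0x11ffe8b1
prio [0+:6] = (word>>0) & 0x3f = 49
slot [6+:4] = (word>>6) & 0xf = 2
state [10+:2] = (word>>10) & 0x3 = 2
id [12+:16] = (word>>12) & 0xffff = 8190  ←
seq [28+:4] = (word>>28) & 0xf = 1
id signed 16b, MSB=0: value = 8190

8190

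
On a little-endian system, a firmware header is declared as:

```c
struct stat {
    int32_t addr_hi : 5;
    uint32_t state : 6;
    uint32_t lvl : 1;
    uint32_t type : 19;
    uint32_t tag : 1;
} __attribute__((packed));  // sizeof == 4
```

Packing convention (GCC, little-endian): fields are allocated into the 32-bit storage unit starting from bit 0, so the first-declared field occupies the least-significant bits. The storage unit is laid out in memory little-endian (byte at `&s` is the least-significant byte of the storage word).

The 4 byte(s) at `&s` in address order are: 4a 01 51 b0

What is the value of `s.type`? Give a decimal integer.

197904

[0]=0x4a [1]=0x01 [2]=0x51 [3]=0xb0 (little-endian) → word 0xb051014a
addr_hi:5 @ bit 0 → (0xb051014a>>0)&0x1f = 0xa
state:6 @ bit 5 → (0xb051014a>>5)&0x3f = 0xa
lvl:1 @ bit 11 → (0xb051014a>>11)&0x1 = 0x0
type:19 @ bit 12 → (0xb051014a>>12)&0x7ffff = 0x30510  ←
tag:1 @ bit 31 → (0xb051014a>>31)&0x1 = 0x1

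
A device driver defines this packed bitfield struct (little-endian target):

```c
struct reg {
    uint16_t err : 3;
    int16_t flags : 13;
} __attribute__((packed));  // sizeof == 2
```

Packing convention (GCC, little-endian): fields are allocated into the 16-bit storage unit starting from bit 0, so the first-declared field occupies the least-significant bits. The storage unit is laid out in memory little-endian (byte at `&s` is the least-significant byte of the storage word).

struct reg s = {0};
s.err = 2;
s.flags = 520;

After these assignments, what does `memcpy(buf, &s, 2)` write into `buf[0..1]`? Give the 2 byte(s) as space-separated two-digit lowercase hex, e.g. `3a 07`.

42 10

err:3 = 2 → 0x2 << 0 → word 0x0002
flags:13 = 520 → 0x208 << 3 → word 0x1042
word = 0x1042 → little-endian bytes:
  [0]=0x42  [1]=0x10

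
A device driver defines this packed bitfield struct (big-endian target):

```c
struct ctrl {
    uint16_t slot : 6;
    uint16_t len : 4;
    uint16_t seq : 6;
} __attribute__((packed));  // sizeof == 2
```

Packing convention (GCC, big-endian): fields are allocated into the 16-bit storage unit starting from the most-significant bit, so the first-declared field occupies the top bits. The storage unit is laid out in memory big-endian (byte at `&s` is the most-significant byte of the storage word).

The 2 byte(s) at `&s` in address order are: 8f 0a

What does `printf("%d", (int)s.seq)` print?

[0]=0x8f [1]=0x0a (big-endian) → word 0x8f0a
slot [10+:6] = (word>>10) & 0x3f = 35
len [6+:4] = (word>>6) & 0xf = 12
seq [0+:6] = (word>>0) & 0x3f = 10  ←

10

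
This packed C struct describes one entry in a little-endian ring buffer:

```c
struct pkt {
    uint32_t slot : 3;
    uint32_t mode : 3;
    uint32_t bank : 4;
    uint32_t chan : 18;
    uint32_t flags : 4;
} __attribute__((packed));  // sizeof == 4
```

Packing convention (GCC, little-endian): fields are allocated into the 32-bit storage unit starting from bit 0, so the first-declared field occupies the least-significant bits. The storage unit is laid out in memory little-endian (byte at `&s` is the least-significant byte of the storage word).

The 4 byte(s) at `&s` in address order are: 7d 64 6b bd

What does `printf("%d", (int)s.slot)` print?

[0]=0x7d [1]=0x64 [2]=0x6b [3]=0xbd (little-endian) → word 0xbd6b647d
slot [0+:3] = (word>>0) & 0x7 = 5  ←
mode [3+:3] = (word>>3) & 0x7 = 7
bank [6+:4] = (word>>6) & 0xf = 1
chan [10+:18] = (word>>10) & 0x3ffff = 219865
flags [28+:4] = (word>>28) & 0xf = 11

5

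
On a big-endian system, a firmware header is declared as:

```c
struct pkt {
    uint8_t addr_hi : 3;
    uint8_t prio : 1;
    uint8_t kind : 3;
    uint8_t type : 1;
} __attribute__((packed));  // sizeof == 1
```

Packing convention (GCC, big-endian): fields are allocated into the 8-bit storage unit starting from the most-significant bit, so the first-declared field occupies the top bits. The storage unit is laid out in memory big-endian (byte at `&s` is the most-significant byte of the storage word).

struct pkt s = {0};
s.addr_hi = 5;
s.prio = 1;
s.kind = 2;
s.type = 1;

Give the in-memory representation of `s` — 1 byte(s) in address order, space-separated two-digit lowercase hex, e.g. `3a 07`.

b5

addr_hi:3 = 5 → 0x5 << 5 → word 0xa0
prio:1 = 1 → 0x1 << 4 → word 0xb0
kind:3 = 2 → 0x2 << 1 → word 0xb4
type:1 = 1 → 0x1 << 0 → word 0xb5
word = 0xb5 → big-endian bytes:
  [0]=0xb5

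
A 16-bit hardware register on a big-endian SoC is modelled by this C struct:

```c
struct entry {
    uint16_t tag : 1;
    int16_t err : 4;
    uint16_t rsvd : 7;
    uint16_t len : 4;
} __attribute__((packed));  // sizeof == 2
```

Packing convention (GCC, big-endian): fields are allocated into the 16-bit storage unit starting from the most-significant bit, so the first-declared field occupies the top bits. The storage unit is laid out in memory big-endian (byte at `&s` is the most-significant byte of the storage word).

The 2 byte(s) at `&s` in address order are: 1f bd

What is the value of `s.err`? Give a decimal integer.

3

[0]=0x1f [1]=0xbd (big-endian) → word 0x1fbd
tag [15+:1] = (word>>15) & 0x1 = 0
err [11+:4] = (word>>11) & 0xf = 3  ←
rsvd [4+:7] = (word>>4) & 0x7f = 123
len [0+:4] = (word>>0) & 0xf = 13
err signed 4b, MSB=0: value = 3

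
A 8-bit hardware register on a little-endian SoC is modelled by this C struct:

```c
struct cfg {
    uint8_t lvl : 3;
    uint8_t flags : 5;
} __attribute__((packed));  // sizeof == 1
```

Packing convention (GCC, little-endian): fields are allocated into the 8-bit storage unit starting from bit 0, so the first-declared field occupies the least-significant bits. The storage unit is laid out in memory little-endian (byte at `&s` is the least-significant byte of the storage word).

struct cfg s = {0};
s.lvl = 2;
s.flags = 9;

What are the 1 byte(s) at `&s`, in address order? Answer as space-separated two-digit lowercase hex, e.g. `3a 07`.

lvl (3b) val=2 bits=0x2 at bit 0: 0x02
flags (5b) val=9 bits=0x9 at bit 3: 0x4a
word = 0x4a → little-endian bytes:
  [0]=0x4a

4a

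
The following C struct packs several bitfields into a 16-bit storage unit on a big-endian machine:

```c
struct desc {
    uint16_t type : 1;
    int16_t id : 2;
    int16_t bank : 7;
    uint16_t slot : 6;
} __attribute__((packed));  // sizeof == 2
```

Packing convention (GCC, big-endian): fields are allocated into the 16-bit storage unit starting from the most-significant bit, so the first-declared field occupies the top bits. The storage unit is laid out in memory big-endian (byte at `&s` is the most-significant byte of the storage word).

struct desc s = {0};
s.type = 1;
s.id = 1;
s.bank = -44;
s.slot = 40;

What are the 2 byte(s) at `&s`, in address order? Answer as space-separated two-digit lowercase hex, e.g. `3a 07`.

b5 28

[15+:1] type=1 & 0x1 = 0x1; word=0x8000
[13+:2] id=1 & 0x3 = 0x1; word=0xa000
[6+:7] bank=-44 & 0x7f = 0x54; word=0xb500
[0+:6] slot=40 & 0x3f = 0x28; word=0xb528
word = 0xb528 → big-endian bytes:
  [0]=0xb5  [1]=0x28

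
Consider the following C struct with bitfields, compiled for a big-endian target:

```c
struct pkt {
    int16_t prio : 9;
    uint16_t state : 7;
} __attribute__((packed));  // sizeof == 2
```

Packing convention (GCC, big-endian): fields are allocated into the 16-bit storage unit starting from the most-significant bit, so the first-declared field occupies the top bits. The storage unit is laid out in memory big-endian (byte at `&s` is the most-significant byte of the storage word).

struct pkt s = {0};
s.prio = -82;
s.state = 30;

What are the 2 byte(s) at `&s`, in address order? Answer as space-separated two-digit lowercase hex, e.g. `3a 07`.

d7 1e

prio (9b) val=-82 bits=0x1ae at bit 7: 0xd700
state (7b) val=30 bits=0x1e at bit 0: 0xd71e
word = 0xd71e → big-endian bytes:
  [0]=0xd7  [1]=0x1e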